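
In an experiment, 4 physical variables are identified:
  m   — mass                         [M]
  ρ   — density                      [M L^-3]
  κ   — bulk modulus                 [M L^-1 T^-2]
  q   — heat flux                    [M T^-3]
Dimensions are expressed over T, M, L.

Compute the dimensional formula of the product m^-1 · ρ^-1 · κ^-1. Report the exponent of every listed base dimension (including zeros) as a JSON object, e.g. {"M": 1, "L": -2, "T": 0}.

Dimensional matrix (T×M×L by m×ρ×κ×q):
  T: [ 0  0 -2 -3]
  M: [ 1  1  1  1]
  L: [ 0 -3 -1  0]
  [T]: (-1)·0+(-1)·0+(-1)·-2 = 2
  [M]: (-1)·1+(-1)·1+(-1)·1 = -3
  [L]: (-1)·0+(-1)·-3+(-1)·-1 = 4
⇒ T^2 M^-3 L^4

{"T": 2, "M": -3, "L": 4}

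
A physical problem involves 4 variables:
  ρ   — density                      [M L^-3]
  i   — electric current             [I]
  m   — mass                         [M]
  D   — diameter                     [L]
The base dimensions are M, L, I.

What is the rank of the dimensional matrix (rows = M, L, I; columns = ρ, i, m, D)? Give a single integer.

3

Dimensional matrix (M×L×I by ρ×i×m×D):
  M: [ 1  0  1  0]
  L: [-3  0  0  1]
  I: [ 0  1  0  0]
Echelon form has 3 nonzero rows (pivots: ρ,i,m)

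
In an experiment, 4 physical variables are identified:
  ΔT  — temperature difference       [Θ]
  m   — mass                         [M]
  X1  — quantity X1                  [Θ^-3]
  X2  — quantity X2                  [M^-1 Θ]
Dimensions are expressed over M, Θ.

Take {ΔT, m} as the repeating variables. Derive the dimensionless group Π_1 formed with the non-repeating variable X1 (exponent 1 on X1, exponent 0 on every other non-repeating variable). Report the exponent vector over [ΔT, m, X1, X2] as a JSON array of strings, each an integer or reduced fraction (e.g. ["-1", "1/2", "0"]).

Dimensional matrix (M×Θ by ΔT×m×X1×X2):
  M: [ 0  1  0 -1]
  Θ: [ 1  0 -3  1]
Row reduction gives pivot columns ΔT,m; rank = 2
Repeat: ΔT,m; free: X1,X2
RREF:
  r0: [   1    0   -3    1]
  r1: [   0    1    0   -1]
Fix exponent of X1 at 1, X2 at 0; solve each RREF row for its pivot's exponent:
  r0: exp(ΔT) + (-3)·1 = 0 ⇒ exp(ΔT) = 3
  r1: exp(m) + (0)·1 = 0 ⇒ exp(m) = 0
Π_1 = ΔT^3 · X1

["3", "0", "1", "0"]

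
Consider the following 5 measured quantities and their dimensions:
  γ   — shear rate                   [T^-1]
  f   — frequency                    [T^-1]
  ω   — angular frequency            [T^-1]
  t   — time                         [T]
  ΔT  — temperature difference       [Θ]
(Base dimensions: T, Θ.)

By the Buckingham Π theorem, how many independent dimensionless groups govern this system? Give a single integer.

3

Dimensional matrix (T×Θ by γ×f×ω×t×ΔT):
  T: [-1 -1 -1  1  0]
  Θ: [ 0  0  0  0  1]
Echelon form has 2 nonzero rows (pivots: γ,ΔT)
n=5, r=2 ⇒ 3 dimensionless groups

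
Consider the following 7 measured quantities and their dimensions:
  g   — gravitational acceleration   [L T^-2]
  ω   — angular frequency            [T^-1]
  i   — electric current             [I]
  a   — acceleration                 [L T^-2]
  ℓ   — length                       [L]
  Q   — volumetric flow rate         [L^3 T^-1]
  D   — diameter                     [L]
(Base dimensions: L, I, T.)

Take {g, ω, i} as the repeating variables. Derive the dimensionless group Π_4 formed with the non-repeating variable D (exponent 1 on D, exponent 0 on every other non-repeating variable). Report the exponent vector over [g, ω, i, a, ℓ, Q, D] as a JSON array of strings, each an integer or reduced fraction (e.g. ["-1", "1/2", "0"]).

["-1", "2", "0", "0", "0", "0", "1"]

Write exponents as rows L,I,T / cols g,ω,i,a,ℓ,Q,D:
  L: [ 1  0  0  1  1  3  1]
  I: [ 0  0  1  0  0  0  0]
  T: [-2 -1  0 -2  0 -1  0]
Echelon form has 3 nonzero rows (pivots: g,ω,i)
Repeat: g,ω,i; free: a,ℓ,Q,D
RREF:
  r0: [   1    0    0    1    1    3    1]
  r1: [   0    1    0    0   -2   -5   -2]
  r2: [   0    0    1    0    0    0    0]
Fix exponent of D at 1, a at 0, ℓ at 0, Q at 0; solve each RREF row for its pivot's exponent:
  r0: exp(g) + (1)·1 = 0 ⇒ exp(g) = -1
  r1: exp(ω) + (-2)·1 = 0 ⇒ exp(ω) = 2
  r2: exp(i) + (0)·1 = 0 ⇒ exp(i) = 0
Π_4 = g^-1 · ω^2 · D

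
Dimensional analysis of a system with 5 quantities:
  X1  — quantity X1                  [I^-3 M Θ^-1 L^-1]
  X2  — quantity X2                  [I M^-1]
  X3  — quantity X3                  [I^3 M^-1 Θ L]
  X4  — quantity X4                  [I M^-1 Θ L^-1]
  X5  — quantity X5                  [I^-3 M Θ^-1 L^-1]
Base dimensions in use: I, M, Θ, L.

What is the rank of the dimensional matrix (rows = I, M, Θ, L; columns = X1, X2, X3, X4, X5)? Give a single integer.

Dimensional matrix (I×M×Θ×L by X1×X2×X3×X4×X5):
  I: [-3  1  3  1 -3]
  M: [ 1 -1 -1 -1  1]
  Θ: [-1  0  1  1 -1]
  L: [-1  0  1 -1 -1]
Echelon form has 3 nonzero rows (pivots: X1,X2,X4)

3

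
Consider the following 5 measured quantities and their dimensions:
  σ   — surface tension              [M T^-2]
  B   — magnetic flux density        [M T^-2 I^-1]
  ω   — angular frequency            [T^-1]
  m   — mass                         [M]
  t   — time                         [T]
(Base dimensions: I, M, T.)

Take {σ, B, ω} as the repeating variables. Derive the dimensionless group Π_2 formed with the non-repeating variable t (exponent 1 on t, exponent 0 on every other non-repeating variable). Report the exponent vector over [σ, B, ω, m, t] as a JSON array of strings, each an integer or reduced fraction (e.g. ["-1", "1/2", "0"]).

["0", "0", "1", "0", "1"]

Exponent matrix [I,M,T] × [σ,B,ω,m,t]:
  I: [ 0 -1  0  0  0]
  M: [ 1  1  0  1  0]
  T: [-2 -2 -1  0  1]
Row reduction gives pivot columns σ,B,ω; rank = 3
Repeat: σ,B,ω; free: m,t
RREF:
  r0: [   1    0    0    1    0]
  r1: [   0    1    0    0    0]
  r2: [   0    0    1   -2   -1]
Fix exponent of t at 1, m at 0; solve each RREF row for its pivot's exponent:
  r0: exp(σ) + (0)·1 = 0 ⇒ exp(σ) = 0
  r1: exp(B) + (0)·1 = 0 ⇒ exp(B) = 0
  r2: exp(ω) + (-1)·1 = 0 ⇒ exp(ω) = 1
Π_2 = ω · t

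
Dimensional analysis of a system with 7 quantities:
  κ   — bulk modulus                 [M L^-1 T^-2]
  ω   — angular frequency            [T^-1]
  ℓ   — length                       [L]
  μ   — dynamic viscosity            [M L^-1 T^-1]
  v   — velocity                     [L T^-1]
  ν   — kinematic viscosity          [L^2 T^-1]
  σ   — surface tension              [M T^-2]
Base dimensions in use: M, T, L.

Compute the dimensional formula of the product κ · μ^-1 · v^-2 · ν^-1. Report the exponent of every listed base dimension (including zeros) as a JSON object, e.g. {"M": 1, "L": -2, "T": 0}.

Exponent matrix [M,T,L] × [κ,ω,ℓ,μ,v,ν,σ]:
  M: [ 1  0  0  1  0  0  1]
  T: [-2 -1  0 -1 -1 -1 -2]
  L: [-1  0  1 -1  1  2  0]
  [M]: (1)·1+(-1)·1+(-2)·0+(-1)·0 = 0
  [T]: (1)·-2+(-1)·-1+(-2)·-1+(-1)·-1 = 2
  [L]: (1)·-1+(-1)·-1+(-2)·1+(-1)·2 = -4
⇒ T^2 L^-4

{"M": 0, "T": 2, "L": -4}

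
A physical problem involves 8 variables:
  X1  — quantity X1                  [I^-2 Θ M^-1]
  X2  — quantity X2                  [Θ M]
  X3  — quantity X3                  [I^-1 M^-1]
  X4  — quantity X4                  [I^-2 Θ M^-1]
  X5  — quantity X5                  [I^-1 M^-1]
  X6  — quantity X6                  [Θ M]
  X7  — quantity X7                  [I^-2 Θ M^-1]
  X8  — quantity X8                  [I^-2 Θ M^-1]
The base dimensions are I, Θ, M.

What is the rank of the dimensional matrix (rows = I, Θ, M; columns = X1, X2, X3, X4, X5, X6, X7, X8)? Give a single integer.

Dimensional matrix (I×Θ×M by X1×X2×X3×X4×X5×X6×X7×X8):
  I: [-2  0 -1 -2 -1  0 -2 -2]
  Θ: [ 1  1  0  1  0  1  1  1]
  M: [-1  1 -1 -1 -1  1 -1 -1]
Echelon form has 2 nonzero rows (pivots: X1,X2)

2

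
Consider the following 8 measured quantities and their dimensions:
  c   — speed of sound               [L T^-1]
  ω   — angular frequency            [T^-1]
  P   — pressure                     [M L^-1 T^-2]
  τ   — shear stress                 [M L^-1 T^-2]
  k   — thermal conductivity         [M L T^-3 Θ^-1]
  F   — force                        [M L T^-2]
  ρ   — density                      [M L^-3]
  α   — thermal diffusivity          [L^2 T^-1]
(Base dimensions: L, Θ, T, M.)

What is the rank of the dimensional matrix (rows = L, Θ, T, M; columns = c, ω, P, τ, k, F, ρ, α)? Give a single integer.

4

Write exponents as rows L,Θ,T,M / cols c,ω,P,τ,k,F,ρ,α:
  L: [ 1  0 -1 -1  1  1 -3  2]
  Θ: [ 0  0  0  0 -1  0  0  0]
  T: [-1 -1 -2 -2 -3 -2  0 -1]
  M: [ 0  0  1  1  1  1  1  0]
RREF → pivots at {c,ω,P,k} ⇒ r = 4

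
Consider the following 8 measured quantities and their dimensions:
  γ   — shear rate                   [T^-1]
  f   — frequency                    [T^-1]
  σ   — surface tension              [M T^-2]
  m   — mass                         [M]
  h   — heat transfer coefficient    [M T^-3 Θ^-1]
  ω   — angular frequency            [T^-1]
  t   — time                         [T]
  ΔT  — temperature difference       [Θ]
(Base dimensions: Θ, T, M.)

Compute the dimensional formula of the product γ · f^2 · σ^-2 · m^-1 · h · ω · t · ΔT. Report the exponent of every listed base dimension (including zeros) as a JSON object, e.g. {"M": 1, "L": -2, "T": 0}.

Exponent matrix [Θ,T,M] × [γ,f,σ,m,h,ω,t,ΔT]:
  Θ: [ 0  0  0  0 -1  0  0  1]
  T: [-1 -1 -2  0 -3 -1  1  0]
  M: [ 0  0  1  1  1  0  0  0]
  [Θ]: (1)·0+(2)·0+(-2)·0+(-1)·0+(1)·-1+(1)·0+(1)·0+(1)·1 = 0
  [T]: (1)·-1+(2)·-1+(-2)·-2+(-1)·0+(1)·-3+(1)·-1+(1)·1+(1)·0 = -2
  [M]: (1)·0+(2)·0+(-2)·1+(-1)·1+(1)·1+(1)·0+(1)·0+(1)·0 = -2
⇒ T^-2 M^-2

{"Θ": 0, "T": -2, "M": -2}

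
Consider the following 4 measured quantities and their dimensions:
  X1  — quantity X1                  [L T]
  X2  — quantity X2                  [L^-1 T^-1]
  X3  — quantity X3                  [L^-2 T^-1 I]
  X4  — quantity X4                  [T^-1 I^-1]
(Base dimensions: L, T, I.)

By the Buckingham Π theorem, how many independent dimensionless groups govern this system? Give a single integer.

Dimensional matrix (L×T×I by X1×X2×X3×X4):
  L: [ 1 -1 -2  0]
  T: [ 1 -1 -1 -1]
  I: [ 0  0  1 -1]
Row reduction gives pivot columns X1,X3; rank = 2
Π count = n − r = 4 − 2 = 2

2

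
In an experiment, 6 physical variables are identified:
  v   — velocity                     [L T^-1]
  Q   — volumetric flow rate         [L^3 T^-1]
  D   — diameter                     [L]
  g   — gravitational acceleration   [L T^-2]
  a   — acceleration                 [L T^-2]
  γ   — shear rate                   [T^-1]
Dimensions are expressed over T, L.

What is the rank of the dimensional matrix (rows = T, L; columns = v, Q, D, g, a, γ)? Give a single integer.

Exponent matrix [T,L] × [v,Q,D,g,a,γ]:
  T: [-1 -1  0 -2 -2 -1]
  L: [ 1  3  1  1  1  0]
RREF → pivots at {v,Q} ⇒ r = 2

2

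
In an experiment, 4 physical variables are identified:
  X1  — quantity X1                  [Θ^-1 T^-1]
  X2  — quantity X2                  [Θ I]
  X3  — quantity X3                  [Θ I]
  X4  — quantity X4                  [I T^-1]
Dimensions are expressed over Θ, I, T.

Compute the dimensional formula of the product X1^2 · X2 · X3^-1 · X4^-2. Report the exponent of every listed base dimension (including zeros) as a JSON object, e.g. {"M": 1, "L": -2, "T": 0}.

Exponent matrix [Θ,I,T] × [X1,X2,X3,X4]:
  Θ: [-1  1  1  0]
  I: [ 0  1  1  1]
  T: [-1  0  0 -1]
  [Θ]: (2)·-1+(1)·1+(-1)·1+(-2)·0 = -2
  [I]: (2)·0+(1)·1+(-1)·1+(-2)·1 = -2
  [T]: (2)·-1+(1)·0+(-1)·0+(-2)·-1 = 0
⇒ Θ^-2 I^-2

{"Θ": -2, "I": -2, "T": 0}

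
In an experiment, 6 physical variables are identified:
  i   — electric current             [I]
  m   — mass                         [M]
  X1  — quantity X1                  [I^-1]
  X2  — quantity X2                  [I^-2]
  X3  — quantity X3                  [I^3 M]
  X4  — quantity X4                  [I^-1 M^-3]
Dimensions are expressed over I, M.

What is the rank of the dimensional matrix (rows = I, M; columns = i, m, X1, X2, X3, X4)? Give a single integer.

2

Dimensional matrix (I×M by i×m×X1×X2×X3×X4):
  I: [ 1  0 -1 -2  3 -1]
  M: [ 0  1  0  0  1 -3]
Echelon form has 2 nonzero rows (pivots: i,m)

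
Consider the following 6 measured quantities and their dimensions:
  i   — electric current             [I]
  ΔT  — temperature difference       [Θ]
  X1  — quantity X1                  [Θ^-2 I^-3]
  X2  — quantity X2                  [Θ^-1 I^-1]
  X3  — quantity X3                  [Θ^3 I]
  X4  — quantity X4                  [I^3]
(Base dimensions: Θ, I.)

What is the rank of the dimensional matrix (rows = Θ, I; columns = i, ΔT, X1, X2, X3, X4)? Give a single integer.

Exponent matrix [Θ,I] × [i,ΔT,X1,X2,X3,X4]:
  Θ: [ 0  1 -2 -1  3  0]
  I: [ 1  0 -3 -1  1  3]
Row reduction gives pivot columns i,ΔT; rank = 2

2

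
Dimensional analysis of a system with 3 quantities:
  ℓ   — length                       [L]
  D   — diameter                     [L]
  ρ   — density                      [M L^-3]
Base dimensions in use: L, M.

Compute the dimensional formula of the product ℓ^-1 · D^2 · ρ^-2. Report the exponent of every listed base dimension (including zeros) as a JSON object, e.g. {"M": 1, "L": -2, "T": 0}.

Exponent matrix [L,M] × [ℓ,D,ρ]:
  L: [ 1  1 -3]
  M: [ 0  0  1]
  [L]: (-1)·1+(2)·1+(-2)·-3 = 7
  [M]: (-1)·0+(2)·0+(-2)·1 = -2
⇒ L^7 M^-2

{"L": 7, "M": -2}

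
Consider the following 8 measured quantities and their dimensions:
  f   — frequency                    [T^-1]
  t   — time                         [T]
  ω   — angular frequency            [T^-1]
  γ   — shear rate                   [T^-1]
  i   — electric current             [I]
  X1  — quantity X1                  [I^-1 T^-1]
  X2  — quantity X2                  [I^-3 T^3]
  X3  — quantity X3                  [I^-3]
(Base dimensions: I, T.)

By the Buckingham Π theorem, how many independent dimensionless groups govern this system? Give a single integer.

Dimensional matrix (I×T by f×t×ω×γ×i×X1×X2×X3):
  I: [ 0  0  0  0  1 -1 -3 -3]
  T: [-1  1 -1 -1  0 -1  3  0]
RREF → pivots at {f,i} ⇒ r = 2
n=8, r=2 ⇒ 6 dimensionless groups

6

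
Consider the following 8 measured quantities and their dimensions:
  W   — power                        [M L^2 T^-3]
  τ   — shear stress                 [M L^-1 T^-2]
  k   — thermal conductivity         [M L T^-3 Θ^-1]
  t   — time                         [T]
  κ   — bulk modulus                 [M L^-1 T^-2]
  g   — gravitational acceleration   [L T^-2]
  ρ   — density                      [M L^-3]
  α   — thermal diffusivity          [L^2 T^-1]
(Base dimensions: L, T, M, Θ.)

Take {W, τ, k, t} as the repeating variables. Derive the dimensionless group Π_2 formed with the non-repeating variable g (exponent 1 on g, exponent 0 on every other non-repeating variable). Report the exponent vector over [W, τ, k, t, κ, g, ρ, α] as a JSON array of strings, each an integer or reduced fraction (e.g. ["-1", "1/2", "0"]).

["-1/3", "1/3", "0", "5/3", "0", "1", "0", "0"]

Dimensional matrix (L×T×M×Θ by W×τ×k×t×κ×g×ρ×α):
  L: [ 2 -1  1  0 -1  1 -3  2]
  T: [-3 -2 -3  1 -2 -2  0 -1]
  M: [ 1  1  1  0  1  0  1  0]
  Θ: [ 0  0 -1  0  0  0  0  0]
Echelon form has 4 nonzero rows (pivots: W,τ,k,t)
Pivot set = {W,τ,k,t}, free = {κ,g,ρ,α}
RREF:
  r0: [   1    0    0    0    0  1/3 -2/3  2/3]
  r1: [   0    1    0    0    1 -1/3  5/3 -2/3]
  r2: [   0    0    1    0    0    0    0    0]
  r3: [   0    0    0    1    0 -5/3  4/3 -1/3]
Fix exponent of g at 1, κ at 0, ρ at 0, α at 0; solve each RREF row for its pivot's exponent:
  r0: exp(W) + (1/3)·1 = 0 ⇒ exp(W) = -1/3
  r1: exp(τ) + (-1/3)·1 = 0 ⇒ exp(τ) = 1/3
  r2: exp(k) + (0)·1 = 0 ⇒ exp(k) = 0
  r3: exp(t) + (-5/3)·1 = 0 ⇒ exp(t) = 5/3
Π_2 = W^(-1/3) · τ^(1/3) · t^(5/3) · g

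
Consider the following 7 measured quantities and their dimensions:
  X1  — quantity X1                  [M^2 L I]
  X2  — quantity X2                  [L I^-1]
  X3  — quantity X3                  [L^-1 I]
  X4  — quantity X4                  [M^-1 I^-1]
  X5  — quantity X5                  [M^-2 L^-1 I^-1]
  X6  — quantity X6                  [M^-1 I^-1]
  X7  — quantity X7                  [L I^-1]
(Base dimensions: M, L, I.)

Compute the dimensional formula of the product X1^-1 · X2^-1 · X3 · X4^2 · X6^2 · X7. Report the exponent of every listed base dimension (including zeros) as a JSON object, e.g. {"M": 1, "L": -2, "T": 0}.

{"M": -6, "L": -2, "I": -4}

Exponent matrix [M,L,I] × [X1,X2,X3,X4,X5,X6,X7]:
  M: [ 2  0  0 -1 -2 -1  0]
  L: [ 1  1 -1  0 -1  0  1]
  I: [ 1 -1  1 -1 -1 -1 -1]
  [M]: (-1)·2+(-1)·0+(1)·0+(2)·-1+(2)·-1+(1)·0 = -6
  [L]: (-1)·1+(-1)·1+(1)·-1+(2)·0+(2)·0+(1)·1 = -2
  [I]: (-1)·1+(-1)·-1+(1)·1+(2)·-1+(2)·-1+(1)·-1 = -4
⇒ M^-6 L^-2 I^-4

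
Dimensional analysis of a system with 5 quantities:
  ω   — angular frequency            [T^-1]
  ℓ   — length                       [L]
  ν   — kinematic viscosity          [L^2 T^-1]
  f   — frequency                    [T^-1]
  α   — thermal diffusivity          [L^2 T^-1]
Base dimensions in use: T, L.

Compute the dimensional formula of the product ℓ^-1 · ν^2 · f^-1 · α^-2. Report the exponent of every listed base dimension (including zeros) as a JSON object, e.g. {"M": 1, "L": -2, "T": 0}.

Dimensional matrix (T×L by ω×ℓ×ν×f×α):
  T: [-1  0 -1 -1 -1]
  L: [ 0  1  2  0  2]
  [T]: (-1)·0+(2)·-1+(-1)·-1+(-2)·-1 = 1
  [L]: (-1)·1+(2)·2+(-1)·0+(-2)·2 = -1
⇒ T L^-1

{"T": 1, "L": -1}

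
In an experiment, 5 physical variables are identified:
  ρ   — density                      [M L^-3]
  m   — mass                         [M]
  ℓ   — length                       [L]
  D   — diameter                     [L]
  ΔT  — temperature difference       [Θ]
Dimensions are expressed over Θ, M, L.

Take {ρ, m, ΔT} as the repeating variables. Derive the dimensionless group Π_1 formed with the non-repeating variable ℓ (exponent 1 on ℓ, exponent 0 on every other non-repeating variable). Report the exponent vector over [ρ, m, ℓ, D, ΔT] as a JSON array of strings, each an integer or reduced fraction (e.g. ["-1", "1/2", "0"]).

Dimensional matrix (Θ×M×L by ρ×m×ℓ×D×ΔT):
  Θ: [ 0  0  0  0  1]
  M: [ 1  1  0  0  0]
  L: [-3  0  1  1  0]
Echelon form has 3 nonzero rows (pivots: ρ,m,ΔT)
Repeat: ρ,m,ΔT; free: ℓ,D
RREF:
  r0: [   1    0 -1/3 -1/3    0]
  r1: [   0    1  1/3  1/3    0]
  r2: [   0    0    0    0    1]
Fix exponent of ℓ at 1, D at 0; solve each RREF row for its pivot's exponent:
  r0: exp(ρ) + (-1/3)·1 = 0 ⇒ exp(ρ) = 1/3
  r1: exp(m) + (1/3)·1 = 0 ⇒ exp(m) = -1/3
  r2: exp(ΔT) + (0)·1 = 0 ⇒ exp(ΔT) = 0
Π_1 = ρ^(1/3) · m^(-1/3) · ℓ

["1/3", "-1/3", "1", "0", "0"]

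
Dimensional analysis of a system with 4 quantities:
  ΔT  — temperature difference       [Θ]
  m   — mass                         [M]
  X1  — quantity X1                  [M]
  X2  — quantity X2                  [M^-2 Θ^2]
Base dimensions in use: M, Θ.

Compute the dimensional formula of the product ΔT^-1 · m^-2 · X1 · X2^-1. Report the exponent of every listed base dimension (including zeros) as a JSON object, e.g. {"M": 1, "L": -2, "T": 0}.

{"M": 1, "Θ": -3}

Write exponents as rows M,Θ / cols ΔT,m,X1,X2:
  M: [ 0  1  1 -2]
  Θ: [ 1  0  0  2]
  [M]: (-1)·0+(-2)·1+(1)·1+(-1)·-2 = 1
  [Θ]: (-1)·1+(-2)·0+(1)·0+(-1)·2 = -3
⇒ M Θ^-3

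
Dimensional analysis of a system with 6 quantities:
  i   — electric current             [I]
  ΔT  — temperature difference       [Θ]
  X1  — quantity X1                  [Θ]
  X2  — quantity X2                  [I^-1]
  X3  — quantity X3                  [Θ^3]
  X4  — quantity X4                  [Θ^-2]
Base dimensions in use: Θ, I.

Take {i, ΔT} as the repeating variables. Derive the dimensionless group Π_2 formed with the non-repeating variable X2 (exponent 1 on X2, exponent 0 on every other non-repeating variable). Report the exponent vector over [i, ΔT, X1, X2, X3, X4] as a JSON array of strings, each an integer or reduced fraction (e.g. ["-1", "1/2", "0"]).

Write exponents as rows Θ,I / cols i,ΔT,X1,X2,X3,X4:
  Θ: [ 0  1  1  0  3 -2]
  I: [ 1  0  0 -1  0  0]
Echelon form has 2 nonzero rows (pivots: i,ΔT)
Repeat: i,ΔT; free: X1,X2,X3,X4
RREF:
  r0: [   1    0    0   -1    0    0]
  r1: [   0    1    1    0    3   -2]
Fix exponent of X2 at 1, X1 at 0, X3 at 0, X4 at 0; solve each RREF row for its pivot's exponent:
  r0: exp(i) + (-1)·1 = 0 ⇒ exp(i) = 1
  r1: exp(ΔT) + (0)·1 = 0 ⇒ exp(ΔT) = 0
Π_2 = i · X2

["1", "0", "0", "1", "0", "0"]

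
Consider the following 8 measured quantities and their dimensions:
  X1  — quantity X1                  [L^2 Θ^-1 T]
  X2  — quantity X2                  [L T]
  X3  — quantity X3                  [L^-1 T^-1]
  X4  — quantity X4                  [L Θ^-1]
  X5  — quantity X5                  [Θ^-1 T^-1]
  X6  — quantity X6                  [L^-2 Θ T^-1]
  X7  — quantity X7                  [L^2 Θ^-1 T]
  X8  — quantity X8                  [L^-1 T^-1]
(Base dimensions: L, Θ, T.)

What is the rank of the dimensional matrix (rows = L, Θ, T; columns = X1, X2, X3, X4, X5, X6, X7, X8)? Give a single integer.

Exponent matrix [L,Θ,T] × [X1,X2,X3,X4,X5,X6,X7,X8]:
  L: [ 2  1 -1  1  0 -2  2 -1]
  Θ: [-1  0  0 -1 -1  1 -1  0]
  T: [ 1  1 -1  0 -1 -1  1 -1]
Echelon form has 2 nonzero rows (pivots: X1,X2)

2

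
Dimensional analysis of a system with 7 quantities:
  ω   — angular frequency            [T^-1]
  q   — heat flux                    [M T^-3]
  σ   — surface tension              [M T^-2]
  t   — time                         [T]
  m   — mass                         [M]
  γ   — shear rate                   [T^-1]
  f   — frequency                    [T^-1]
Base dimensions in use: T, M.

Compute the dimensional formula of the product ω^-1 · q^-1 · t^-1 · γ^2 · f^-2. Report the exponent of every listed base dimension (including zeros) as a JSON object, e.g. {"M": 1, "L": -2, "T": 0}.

Write exponents as rows T,M / cols ω,q,σ,t,m,γ,f:
  T: [-1 -3 -2  1  0 -1 -1]
  M: [ 0  1  1  0  1  0  0]
  [T]: (-1)·-1+(-1)·-3+(-1)·1+(2)·-1+(-2)·-1 = 3
  [M]: (-1)·0+(-1)·1+(-1)·0+(2)·0+(-2)·0 = -1
⇒ T^3 M^-1

{"T": 3, "M": -1}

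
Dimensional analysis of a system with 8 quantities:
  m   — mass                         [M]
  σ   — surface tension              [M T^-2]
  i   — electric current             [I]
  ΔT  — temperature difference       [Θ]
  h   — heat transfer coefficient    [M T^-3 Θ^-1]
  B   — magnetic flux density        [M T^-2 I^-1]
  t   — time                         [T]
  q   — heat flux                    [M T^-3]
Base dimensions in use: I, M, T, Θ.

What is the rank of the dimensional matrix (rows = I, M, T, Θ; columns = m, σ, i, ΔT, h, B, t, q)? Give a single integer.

Exponent matrix [I,M,T,Θ] × [m,σ,i,ΔT,h,B,t,q]:
  I: [ 0  0  1  0  0 -1  0  0]
  M: [ 1  1  0  0  1  1  0  1]
  T: [ 0 -2  0  0 -3 -2  1 -3]
  Θ: [ 0  0  0  1 -1  0  0  0]
RREF → pivots at {m,σ,i,ΔT} ⇒ r = 4

4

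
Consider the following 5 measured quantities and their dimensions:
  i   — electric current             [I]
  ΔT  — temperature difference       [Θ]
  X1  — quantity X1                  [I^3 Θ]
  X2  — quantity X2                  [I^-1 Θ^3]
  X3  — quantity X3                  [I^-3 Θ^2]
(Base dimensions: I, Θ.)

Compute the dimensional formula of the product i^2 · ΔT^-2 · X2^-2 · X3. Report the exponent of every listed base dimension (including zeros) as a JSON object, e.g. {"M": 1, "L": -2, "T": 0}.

{"I": 1, "Θ": -6}

Write exponents as rows I,Θ / cols i,ΔT,X1,X2,X3:
  I: [ 1  0  3 -1 -3]
  Θ: [ 0  1  1  3  2]
  [I]: (2)·1+(-2)·0+(-2)·-1+(1)·-3 = 1
  [Θ]: (2)·0+(-2)·1+(-2)·3+(1)·2 = -6
⇒ I Θ^-6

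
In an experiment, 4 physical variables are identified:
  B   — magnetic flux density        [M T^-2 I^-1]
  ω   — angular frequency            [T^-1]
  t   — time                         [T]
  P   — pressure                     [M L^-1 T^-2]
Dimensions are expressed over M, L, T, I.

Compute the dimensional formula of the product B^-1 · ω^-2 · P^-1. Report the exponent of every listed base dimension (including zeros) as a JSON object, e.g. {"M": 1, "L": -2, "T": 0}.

Write exponents as rows M,L,T,I / cols B,ω,t,P:
  M: [ 1  0  0  1]
  L: [ 0  0  0 -1]
  T: [-2 -1  1 -2]
  I: [-1  0  0  0]
  [M]: (-1)·1+(-2)·0+(-1)·1 = -2
  [L]: (-1)·0+(-2)·0+(-1)·-1 = 1
  [T]: (-1)·-2+(-2)·-1+(-1)·-2 = 6
  [I]: (-1)·-1+(-2)·0+(-1)·0 = 1
⇒ M^-2 L T^6 I

{"M": -2, "L": 1, "T": 6, "I": 1}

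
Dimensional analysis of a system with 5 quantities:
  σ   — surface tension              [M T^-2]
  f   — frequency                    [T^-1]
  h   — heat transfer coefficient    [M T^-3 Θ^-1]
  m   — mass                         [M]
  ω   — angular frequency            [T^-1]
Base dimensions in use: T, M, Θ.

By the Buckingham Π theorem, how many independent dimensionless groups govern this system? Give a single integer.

2

Write exponents as rows T,M,Θ / cols σ,f,h,m,ω:
  T: [-2 -1 -3  0 -1]
  M: [ 1  0  1  1  0]
  Θ: [ 0  0 -1  0  0]
Echelon form has 3 nonzero rows (pivots: σ,f,h)
n=5, r=3 ⇒ 2 dimensionless groups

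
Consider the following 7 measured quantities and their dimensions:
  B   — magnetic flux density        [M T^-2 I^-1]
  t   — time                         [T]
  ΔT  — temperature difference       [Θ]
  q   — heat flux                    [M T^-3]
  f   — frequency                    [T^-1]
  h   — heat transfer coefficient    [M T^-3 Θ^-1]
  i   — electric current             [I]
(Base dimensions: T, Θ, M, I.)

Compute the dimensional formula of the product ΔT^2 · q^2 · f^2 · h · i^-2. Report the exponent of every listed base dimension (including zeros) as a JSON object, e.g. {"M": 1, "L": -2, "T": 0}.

Write exponents as rows T,Θ,M,I / cols B,t,ΔT,q,f,h,i:
  T: [-2  1  0 -3 -1 -3  0]
  Θ: [ 0  0  1  0  0 -1  0]
  M: [ 1  0  0  1  0  1  0]
  I: [-1  0  0  0  0  0  1]
  [T]: (2)·0+(2)·-3+(2)·-1+(1)·-3+(-2)·0 = -11
  [Θ]: (2)·1+(2)·0+(2)·0+(1)·-1+(-2)·0 = 1
  [M]: (2)·0+(2)·1+(2)·0+(1)·1+(-2)·0 = 3
  [I]: (2)·0+(2)·0+(2)·0+(1)·0+(-2)·1 = -2
⇒ T^-11 Θ M^3 I^-2

{"T": -11, "Θ": 1, "M": 3, "I": -2}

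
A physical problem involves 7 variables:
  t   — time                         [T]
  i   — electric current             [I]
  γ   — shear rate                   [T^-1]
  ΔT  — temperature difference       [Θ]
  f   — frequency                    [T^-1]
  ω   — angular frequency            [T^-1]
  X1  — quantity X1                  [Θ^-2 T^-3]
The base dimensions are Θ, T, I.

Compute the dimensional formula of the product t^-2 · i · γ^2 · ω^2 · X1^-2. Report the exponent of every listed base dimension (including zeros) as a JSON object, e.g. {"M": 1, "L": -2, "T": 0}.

{"Θ": 4, "T": 0, "I": 1}

Exponent matrix [Θ,T,I] × [t,i,γ,ΔT,f,ω,X1]:
  Θ: [ 0  0  0  1  0  0 -2]
  T: [ 1  0 -1  0 -1 -1 -3]
  I: [ 0  1  0  0  0  0  0]
  [Θ]: (-2)·0+(1)·0+(2)·0+(2)·0+(-2)·-2 = 4
  [T]: (-2)·1+(1)·0+(2)·-1+(2)·-1+(-2)·-3 = 0
  [I]: (-2)·0+(1)·1+(2)·0+(2)·0+(-2)·0 = 1
⇒ Θ^4 I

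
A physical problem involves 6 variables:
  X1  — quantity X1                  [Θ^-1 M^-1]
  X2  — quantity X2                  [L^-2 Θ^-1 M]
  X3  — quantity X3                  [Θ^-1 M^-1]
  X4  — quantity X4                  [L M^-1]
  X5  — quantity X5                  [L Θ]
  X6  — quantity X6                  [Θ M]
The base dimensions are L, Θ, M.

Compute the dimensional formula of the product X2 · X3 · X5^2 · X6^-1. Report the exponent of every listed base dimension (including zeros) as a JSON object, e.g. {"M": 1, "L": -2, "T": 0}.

{"L": 0, "Θ": -1, "M": -1}

Write exponents as rows L,Θ,M / cols X1,X2,X3,X4,X5,X6:
  L: [ 0 -2  0  1  1  0]
  Θ: [-1 -1 -1  0  1  1]
  M: [-1  1 -1 -1  0  1]
  [L]: (1)·-2+(1)·0+(2)·1+(-1)·0 = 0
  [Θ]: (1)·-1+(1)·-1+(2)·1+(-1)·1 = -1
  [M]: (1)·1+(1)·-1+(2)·0+(-1)·1 = -1
⇒ Θ^-1 M^-1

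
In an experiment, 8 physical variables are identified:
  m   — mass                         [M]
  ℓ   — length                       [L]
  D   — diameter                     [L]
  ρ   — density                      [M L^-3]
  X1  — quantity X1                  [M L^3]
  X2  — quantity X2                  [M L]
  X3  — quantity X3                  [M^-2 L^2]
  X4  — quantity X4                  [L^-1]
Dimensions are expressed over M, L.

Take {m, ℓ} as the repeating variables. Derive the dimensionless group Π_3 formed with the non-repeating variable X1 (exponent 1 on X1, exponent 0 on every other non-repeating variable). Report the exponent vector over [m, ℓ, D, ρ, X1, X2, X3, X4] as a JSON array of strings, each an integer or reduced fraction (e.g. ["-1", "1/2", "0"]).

Dimensional matrix (M×L by m×ℓ×D×ρ×X1×X2×X3×X4):
  M: [ 1  0  0  1  1  1 -2  0]
  L: [ 0  1  1 -3  3  1  2 -1]
RREF → pivots at {m,ℓ} ⇒ r = 2
Pivot set = {m,ℓ}, free = {D,ρ,X1,X2,X3,X4}
RREF:
  r0: [   1    0    0    1    1    1   -2    0]
  r1: [   0    1    1   -3    3    1    2   -1]
Fix exponent of X1 at 1, D at 0, ρ at 0, X2 at 0, X3 at 0, X4 at 0; solve each RREF row for its pivot's exponent:
  r0: exp(m) + (1)·1 = 0 ⇒ exp(m) = -1
  r1: exp(ℓ) + (3)·1 = 0 ⇒ exp(ℓ) = -3
Π_3 = m^-1 · ℓ^-3 · X1

["-1", "-3", "0", "0", "1", "0", "0", "0"]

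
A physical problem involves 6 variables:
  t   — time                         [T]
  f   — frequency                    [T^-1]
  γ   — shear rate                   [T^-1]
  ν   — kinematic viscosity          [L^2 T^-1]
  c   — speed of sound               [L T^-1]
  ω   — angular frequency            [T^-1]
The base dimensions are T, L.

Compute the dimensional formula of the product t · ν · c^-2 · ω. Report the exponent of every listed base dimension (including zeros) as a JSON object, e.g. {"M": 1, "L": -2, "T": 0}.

{"T": 1, "L": 0}

Dimensional matrix (T×L by t×f×γ×ν×c×ω):
  T: [ 1 -1 -1 -1 -1 -1]
  L: [ 0  0  0  2  1  0]
  [T]: (1)·1+(1)·-1+(-2)·-1+(1)·-1 = 1
  [L]: (1)·0+(1)·2+(-2)·1+(1)·0 = 0
⇒ T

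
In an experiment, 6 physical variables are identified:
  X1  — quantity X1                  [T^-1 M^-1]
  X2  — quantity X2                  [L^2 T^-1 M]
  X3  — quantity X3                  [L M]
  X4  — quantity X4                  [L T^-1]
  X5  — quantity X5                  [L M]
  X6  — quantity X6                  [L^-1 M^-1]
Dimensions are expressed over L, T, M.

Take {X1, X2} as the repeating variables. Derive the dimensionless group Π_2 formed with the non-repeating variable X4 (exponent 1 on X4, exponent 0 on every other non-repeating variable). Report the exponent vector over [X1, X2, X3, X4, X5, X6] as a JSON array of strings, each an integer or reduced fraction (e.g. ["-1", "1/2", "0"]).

["-1/2", "-1/2", "0", "1", "0", "0"]

Dimensional matrix (L×T×M by X1×X2×X3×X4×X5×X6):
  L: [ 0  2  1  1  1 -1]
  T: [-1 -1  0 -1  0  0]
  M: [-1  1  1  0  1 -1]
Row reduction gives pivot columns X1,X2; rank = 2
Pivot set = {X1,X2}, free = {X3,X4,X5,X6}
RREF:
  r0: [   1    0 -1/2  1/2 -1/2  1/2]
  r1: [   0    1  1/2  1/2  1/2 -1/2]
  r2: [   0    0    0    0    0    0]
Fix exponent of X4 at 1, X3 at 0, X5 at 0, X6 at 0; solve each RREF row for its pivot's exponent:
  r0: exp(X1) + (1/2)·1 = 0 ⇒ exp(X1) = -1/2
  r1: exp(X2) + (1/2)·1 = 0 ⇒ exp(X2) = -1/2
Π_2 = X1^(-1/2) · X2^(-1/2) · X4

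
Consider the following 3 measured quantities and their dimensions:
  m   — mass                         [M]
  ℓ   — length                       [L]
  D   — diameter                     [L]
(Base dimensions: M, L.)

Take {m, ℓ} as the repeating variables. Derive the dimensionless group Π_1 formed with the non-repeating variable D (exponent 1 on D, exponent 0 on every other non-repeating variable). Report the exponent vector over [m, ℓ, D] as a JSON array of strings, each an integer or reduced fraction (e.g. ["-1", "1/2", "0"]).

["0", "-1", "1"]

Write exponents as rows M,L / cols m,ℓ,D:
  M: [ 1  0  0]
  L: [ 0  1  1]
Row reduction gives pivot columns m,ℓ; rank = 2
Pivot set = {m,ℓ}, free = {D}
RREF:
  r0: [   1    0    0]
  r1: [   0    1    1]
Fix exponent of D at 1; solve each RREF row for its pivot's exponent:
  r0: exp(m) + (0)·1 = 0 ⇒ exp(m) = 0
  r1: exp(ℓ) + (1)·1 = 0 ⇒ exp(ℓ) = -1
Π_1 = ℓ^-1 · D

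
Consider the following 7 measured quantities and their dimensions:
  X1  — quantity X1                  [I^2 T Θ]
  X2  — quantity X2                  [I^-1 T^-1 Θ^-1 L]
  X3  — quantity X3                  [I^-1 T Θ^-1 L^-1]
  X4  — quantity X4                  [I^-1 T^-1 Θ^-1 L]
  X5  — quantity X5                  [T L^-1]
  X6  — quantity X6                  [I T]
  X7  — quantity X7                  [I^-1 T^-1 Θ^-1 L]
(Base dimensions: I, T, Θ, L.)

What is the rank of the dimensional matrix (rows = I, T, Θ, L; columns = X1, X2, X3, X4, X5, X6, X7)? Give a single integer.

Write exponents as rows I,T,Θ,L / cols X1,X2,X3,X4,X5,X6,X7:
  I: [ 2 -1 -1 -1  0  1 -1]
  T: [ 1 -1  1 -1  1  1 -1]
  Θ: [ 1 -1 -1 -1  0  0 -1]
  L: [ 0  1 -1  1 -1  0  1]
RREF → pivots at {X1,X2,X3} ⇒ r = 3

3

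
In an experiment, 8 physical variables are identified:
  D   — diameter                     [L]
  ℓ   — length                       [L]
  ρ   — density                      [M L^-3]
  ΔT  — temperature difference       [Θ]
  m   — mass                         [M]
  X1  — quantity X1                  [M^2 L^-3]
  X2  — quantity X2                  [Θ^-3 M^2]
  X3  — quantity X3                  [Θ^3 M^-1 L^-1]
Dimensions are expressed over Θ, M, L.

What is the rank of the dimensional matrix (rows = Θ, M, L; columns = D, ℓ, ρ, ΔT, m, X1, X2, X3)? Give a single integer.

3

Write exponents as rows Θ,M,L / cols D,ℓ,ρ,ΔT,m,X1,X2,X3:
  Θ: [ 0  0  0  1  0  0 -3  3]
  M: [ 0  0  1  0  1  2  2 -1]
  L: [ 1  1 -3  0  0 -3  0 -1]
Row reduction gives pivot columns D,ρ,ΔT; rank = 3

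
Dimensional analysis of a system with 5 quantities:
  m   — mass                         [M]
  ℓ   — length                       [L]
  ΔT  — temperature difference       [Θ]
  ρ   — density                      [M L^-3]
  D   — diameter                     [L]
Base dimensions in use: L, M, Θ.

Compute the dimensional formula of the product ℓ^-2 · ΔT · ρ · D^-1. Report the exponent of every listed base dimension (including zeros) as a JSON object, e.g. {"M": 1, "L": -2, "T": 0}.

{"L": -6, "M": 1, "Θ": 1}

Exponent matrix [L,M,Θ] × [m,ℓ,ΔT,ρ,D]:
  L: [ 0  1  0 -3  1]
  M: [ 1  0  0  1  0]
  Θ: [ 0  0  1  0  0]
  [L]: (-2)·1+(1)·0+(1)·-3+(-1)·1 = -6
  [M]: (-2)·0+(1)·0+(1)·1+(-1)·0 = 1
  [Θ]: (-2)·0+(1)·1+(1)·0+(-1)·0 = 1
⇒ L^-6 M Θ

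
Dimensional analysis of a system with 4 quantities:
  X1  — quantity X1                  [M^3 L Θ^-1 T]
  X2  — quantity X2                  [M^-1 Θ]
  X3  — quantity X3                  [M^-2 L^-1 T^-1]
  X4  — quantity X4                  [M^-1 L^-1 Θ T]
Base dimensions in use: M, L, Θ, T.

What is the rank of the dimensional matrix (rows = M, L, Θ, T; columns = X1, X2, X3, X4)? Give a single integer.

3

Write exponents as rows M,L,Θ,T / cols X1,X2,X3,X4:
  M: [ 3 -1 -2 -1]
  L: [ 1  0 -1 -1]
  Θ: [-1  1  0  1]
  T: [ 1  0 -1  1]
Echelon form has 3 nonzero rows (pivots: X1,X2,X4)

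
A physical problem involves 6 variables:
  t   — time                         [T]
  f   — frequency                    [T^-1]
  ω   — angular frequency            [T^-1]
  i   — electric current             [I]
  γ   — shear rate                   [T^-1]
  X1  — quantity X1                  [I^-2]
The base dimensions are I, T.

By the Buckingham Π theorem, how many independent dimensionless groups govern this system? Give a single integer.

Exponent matrix [I,T] × [t,f,ω,i,γ,X1]:
  I: [ 0  0  0  1  0 -2]
  T: [ 1 -1 -1  0 -1  0]
RREF → pivots at {t,i} ⇒ r = 2
Π count = n − r = 6 − 2 = 4

4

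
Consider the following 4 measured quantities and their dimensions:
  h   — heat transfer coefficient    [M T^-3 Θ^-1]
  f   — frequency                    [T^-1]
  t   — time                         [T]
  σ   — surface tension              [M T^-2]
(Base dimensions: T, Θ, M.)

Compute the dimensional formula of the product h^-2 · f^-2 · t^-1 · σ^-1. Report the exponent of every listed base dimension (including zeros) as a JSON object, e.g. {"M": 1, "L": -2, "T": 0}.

Dimensional matrix (T×Θ×M by h×f×t×σ):
  T: [-3 -1  1 -2]
  Θ: [-1  0  0  0]
  M: [ 1  0  0  1]
  [T]: (-2)·-3+(-2)·-1+(-1)·1+(-1)·-2 = 9
  [Θ]: (-2)·-1+(-2)·0+(-1)·0+(-1)·0 = 2
  [M]: (-2)·1+(-2)·0+(-1)·0+(-1)·1 = -3
⇒ T^9 Θ^2 M^-3

{"T": 9, "Θ": 2, "M": -3}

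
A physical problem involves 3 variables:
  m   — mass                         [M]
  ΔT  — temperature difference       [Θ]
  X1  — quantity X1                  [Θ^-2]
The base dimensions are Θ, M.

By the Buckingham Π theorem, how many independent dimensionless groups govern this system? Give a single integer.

1

Write exponents as rows Θ,M / cols m,ΔT,X1:
  Θ: [ 0  1 -2]
  M: [ 1  0  0]
Echelon form has 2 nonzero rows (pivots: m,ΔT)
n=3, r=2 ⇒ 1 dimensionless group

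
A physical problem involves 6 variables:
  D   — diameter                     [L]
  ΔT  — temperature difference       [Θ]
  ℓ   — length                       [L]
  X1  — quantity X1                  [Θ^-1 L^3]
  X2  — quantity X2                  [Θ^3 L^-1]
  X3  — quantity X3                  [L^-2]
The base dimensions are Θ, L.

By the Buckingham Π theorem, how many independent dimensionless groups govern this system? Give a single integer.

4

Write exponents as rows Θ,L / cols D,ΔT,ℓ,X1,X2,X3:
  Θ: [ 0  1  0 -1  3  0]
  L: [ 1  0  1  3 -1 -2]
Echelon form has 2 nonzero rows (pivots: D,ΔT)
Π count = n − r = 6 − 2 = 4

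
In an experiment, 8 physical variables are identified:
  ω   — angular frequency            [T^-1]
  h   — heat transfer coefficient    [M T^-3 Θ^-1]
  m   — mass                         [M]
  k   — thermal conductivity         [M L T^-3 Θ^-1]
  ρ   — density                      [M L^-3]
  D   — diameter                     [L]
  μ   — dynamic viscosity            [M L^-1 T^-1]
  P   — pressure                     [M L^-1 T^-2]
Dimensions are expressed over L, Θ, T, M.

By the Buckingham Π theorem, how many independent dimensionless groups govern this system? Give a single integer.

4

Write exponents as rows L,Θ,T,M / cols ω,h,m,k,ρ,D,μ,P:
  L: [ 0  0  0  1 -3  1 -1 -1]
  Θ: [ 0 -1  0 -1  0  0  0  0]
  T: [-1 -3  0 -3  0  0 -1 -2]
  M: [ 0  1  1  1  1  0  1  1]
RREF → pivots at {ω,h,m,k} ⇒ r = 4
n=8, r=4 ⇒ 4 dimensionless groups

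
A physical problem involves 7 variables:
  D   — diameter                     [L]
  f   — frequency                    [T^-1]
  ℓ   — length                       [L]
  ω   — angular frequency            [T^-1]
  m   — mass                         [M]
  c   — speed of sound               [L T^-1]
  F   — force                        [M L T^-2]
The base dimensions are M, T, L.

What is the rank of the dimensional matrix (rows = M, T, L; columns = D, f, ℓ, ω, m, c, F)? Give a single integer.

Write exponents as rows M,T,L / cols D,f,ℓ,ω,m,c,F:
  M: [ 0  0  0  0  1  0  1]
  T: [ 0 -1  0 -1  0 -1 -2]
  L: [ 1  0  1  0  0  1  1]
Row reduction gives pivot columns D,f,m; rank = 3

3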